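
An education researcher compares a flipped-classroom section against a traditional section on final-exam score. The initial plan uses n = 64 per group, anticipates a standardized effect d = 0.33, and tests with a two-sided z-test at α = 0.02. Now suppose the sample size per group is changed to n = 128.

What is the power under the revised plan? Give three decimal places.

Power ≈ 0.623

With n = 128 per group: δ = d·√(n/2) = 0.33 × √(128/2) = 2.6400. Critical value z_{0.01} = 2.326.
Revised power = Φ(δ − 2.326) + Φ(−δ − 2.326) = Φ(0.314) + Φ(-4.966) = 0.6231 + 0.0000 = 0.6231.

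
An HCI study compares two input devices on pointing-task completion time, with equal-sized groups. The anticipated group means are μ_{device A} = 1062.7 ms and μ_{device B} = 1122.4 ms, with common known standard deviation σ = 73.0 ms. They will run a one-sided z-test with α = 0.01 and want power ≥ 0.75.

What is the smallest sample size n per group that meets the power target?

n = 27 per group

Standardized effect: d = |μ_{device A} − μ_{device B}| / σ = |1062.7 − 1122.4| / 73.0 = 0.8178
For power 0.75 need Φ(δ − z_{0.01}) = 0.75, so δ = z_{0.01} + z_{0.25} = 2.326 + 0.674 = 3.001.
δ = d·√(n/2) ⇒ n = 2(δ/d)² = 2 × (3.001 / 0.8178)² = 26.93.
Rounding up, n = 27 per group.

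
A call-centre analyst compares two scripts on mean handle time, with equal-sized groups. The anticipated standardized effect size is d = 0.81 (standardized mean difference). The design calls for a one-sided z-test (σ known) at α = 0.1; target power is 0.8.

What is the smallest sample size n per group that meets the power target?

n = 14 per group

Set Φ(δ − 1.282) = 0.8; then δ − 1.282 = Φ⁻¹(0.8) = 0.842, giving δ = 2.123.
δ = d·√(n/2) ⇒ n = 2(δ/d)² = 2 × (2.123 / 0.81)² = 13.74.
Rounding up, n = 14 per group.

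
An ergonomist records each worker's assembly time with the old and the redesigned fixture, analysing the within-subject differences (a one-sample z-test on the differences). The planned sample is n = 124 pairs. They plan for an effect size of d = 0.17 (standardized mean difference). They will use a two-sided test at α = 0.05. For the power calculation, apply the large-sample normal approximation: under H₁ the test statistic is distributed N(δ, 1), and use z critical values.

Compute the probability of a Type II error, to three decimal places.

β ≈ 0.527

Noncentrality parameter: δ = d·√n = 0.17 × √124 = 1.8930
Critical value for a two-sided test at α = 0.05: z_{α/2} = 1.960.
Power = Φ(δ − 1.960) + Φ(−δ − 1.960) = Φ(-0.067) + Φ(-3.853) = 0.4733 + 0.0001 = 0.4734.
Type II error: β = 1 − power = 1 − 0.4734 = 0.5266.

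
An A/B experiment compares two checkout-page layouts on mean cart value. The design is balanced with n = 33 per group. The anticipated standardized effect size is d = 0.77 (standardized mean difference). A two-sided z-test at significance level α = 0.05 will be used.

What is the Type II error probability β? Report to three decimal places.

β ≈ 0.121

Noncentrality parameter: δ = d·√(n/2) = 0.77 × √(33/2) = 3.1278
Two-sided α = 0.05 → critical value z_{0.025} = 1.960.
Power = Φ(δ − 1.960) + Φ(−δ − 1.960) = Φ(1.168) + Φ(-5.088) = 0.8786 + 0.0000 = 0.8786.
Type II error: β = 1 − power = 1 − 0.8786 = 0.1214.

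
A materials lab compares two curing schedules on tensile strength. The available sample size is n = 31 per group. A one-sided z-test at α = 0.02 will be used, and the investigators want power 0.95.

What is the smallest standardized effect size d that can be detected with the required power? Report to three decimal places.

d ≈ 0.939

Required noncentrality: δ = z_{0.02} + z_{0.05} = 2.054 + 1.645 = 3.699.
δ = d·√(n/2) ⇒ d = δ/√(n/2) = 3.699/√(31/2) = 0.9394.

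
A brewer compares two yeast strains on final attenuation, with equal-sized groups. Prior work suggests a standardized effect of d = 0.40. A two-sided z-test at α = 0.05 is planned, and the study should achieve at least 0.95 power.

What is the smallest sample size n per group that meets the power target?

For power 0.95 need Φ(δ − z_{0.025}) = 0.95, so δ = z_{0.025} + z_{0.05} = 1.960 + 1.645 = 3.605.
(For δ > 0 the lower-tail rejection region contributes negligibly to power, so the one-term inversion is standard.)
δ = d·√(n/2) ⇒ n = 2(δ/d)² = 2 × (3.605 / 0.40)² = 162.43.
Round up to the next whole unit.

n = 163 per group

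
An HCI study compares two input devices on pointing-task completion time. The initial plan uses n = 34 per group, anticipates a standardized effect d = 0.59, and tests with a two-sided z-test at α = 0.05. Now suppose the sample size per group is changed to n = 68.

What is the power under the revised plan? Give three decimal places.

Power ≈ 0.931

With n = 68 per group: δ = d·√(n/2) = 0.59 × √(68/2) = 3.4403. Critical value z_{0.025} = 1.960.
Revised power = Φ(δ − 1.960) + Φ(−δ − 1.960) = Φ(1.480) + Φ(-5.400) = 0.9306 + 0.0000 = 0.9306.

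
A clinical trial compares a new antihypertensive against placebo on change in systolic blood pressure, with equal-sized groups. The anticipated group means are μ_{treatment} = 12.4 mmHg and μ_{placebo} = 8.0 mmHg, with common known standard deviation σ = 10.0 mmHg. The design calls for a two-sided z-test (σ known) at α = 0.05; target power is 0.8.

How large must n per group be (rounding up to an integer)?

n = 82 per group

Standardized effect: d = |μ_{treatment} − μ_{placebo}| / σ = |12.4 − 8.0| / 10.0 = 0.4400
Set Φ(δ − 1.960) = 0.8; then δ − 1.960 = Φ⁻¹(0.8) = 0.842, giving δ = 2.802.
(Ignoring the negligible lower-tail rejection probability gives the usual closed-form inversion.)
δ = d·√(n/2) ⇒ n = 2(δ/d)² = 2 × (2.802 / 0.4400)² = 81.08.
Round up to the next whole unit.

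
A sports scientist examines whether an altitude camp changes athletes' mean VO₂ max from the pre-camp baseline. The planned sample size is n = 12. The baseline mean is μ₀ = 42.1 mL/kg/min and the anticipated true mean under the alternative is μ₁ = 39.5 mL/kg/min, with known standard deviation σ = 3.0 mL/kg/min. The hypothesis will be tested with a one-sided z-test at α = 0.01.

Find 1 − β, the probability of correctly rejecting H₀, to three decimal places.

Standardized effect: d = |μ₁ − μ₀| / σ = |39.5 − 42.1| / 3.0 = 0.8667
Noncentrality parameter: δ = d·√n = 0.8667 × √12 = 3.0022
Critical value for a one-sided test at α = 0.01: z_α = 2.326.
Power = P(Z > 2.326 − δ) = Φ(0.676) = 0.7504.

Power ≈ 0.750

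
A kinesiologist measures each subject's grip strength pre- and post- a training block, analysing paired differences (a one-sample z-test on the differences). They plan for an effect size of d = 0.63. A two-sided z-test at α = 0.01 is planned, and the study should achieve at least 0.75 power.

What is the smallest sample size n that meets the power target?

n = 27

For power 0.75 need Φ(δ − z_{0.005}) = 0.75, so δ = z_{0.005} + z_{0.25} = 2.576 + 0.674 = 3.250.
(For δ > 0 the lower-tail rejection region contributes negligibly to power, so the one-term inversion is standard.)
δ = d·√n ⇒ n = (δ/d)² = (3.250 / 0.63)² = 26.62.
Rounding up, n = 27.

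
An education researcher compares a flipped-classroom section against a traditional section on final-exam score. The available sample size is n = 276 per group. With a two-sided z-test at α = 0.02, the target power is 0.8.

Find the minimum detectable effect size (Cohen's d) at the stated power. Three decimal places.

Required noncentrality: δ = z_{0.01} + z_{0.20} = 2.326 + 0.842 = 3.168.
(The second rejection-region term Φ(−δ − z_{α/2}) is negligible and dropped.)
δ = d·√(n/2) ⇒ d = δ/√(n/2) = 3.168/√(276/2) = 0.2697.

d ≈ 0.270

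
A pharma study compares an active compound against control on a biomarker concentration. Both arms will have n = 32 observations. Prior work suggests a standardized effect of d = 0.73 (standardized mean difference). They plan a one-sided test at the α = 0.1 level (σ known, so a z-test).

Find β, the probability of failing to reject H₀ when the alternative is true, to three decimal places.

β ≈ 0.051

Noncentrality parameter: δ = d·√(n/2) = 0.73 × √(32/2) = 2.9200
Critical value for a one-sided test at α = 0.1: z_α = 1.282.
Power = P(Z > 1.282 − δ) = Φ(1.638) = 0.9493.
Type II error: β = 1 − power = 1 − 0.9493 = 0.0507.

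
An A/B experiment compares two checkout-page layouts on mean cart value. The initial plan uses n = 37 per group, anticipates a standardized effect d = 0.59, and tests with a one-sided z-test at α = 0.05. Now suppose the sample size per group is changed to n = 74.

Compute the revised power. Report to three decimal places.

Power ≈ 0.974

With n = 74 per group: δ = d·√(n/2) = 0.59 × √(74/2) = 3.5888. Critical value z_{0.05} = 1.645.
Revised power = P(Z > 1.645 − δ) = Φ(1.944) = 0.9741.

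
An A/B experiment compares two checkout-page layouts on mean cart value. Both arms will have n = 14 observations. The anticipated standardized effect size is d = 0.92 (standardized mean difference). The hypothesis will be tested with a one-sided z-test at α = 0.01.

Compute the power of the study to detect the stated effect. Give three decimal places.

Noncentrality parameter: λ = d·√(n/2) = 0.92 × √(14/2) = 2.4341
Critical value for a one-sided test at α = 0.01: z_α = 2.326.
Power = Φ(λ − 2.326) = Φ(0.108) = 0.5429.

Power ≈ 0.543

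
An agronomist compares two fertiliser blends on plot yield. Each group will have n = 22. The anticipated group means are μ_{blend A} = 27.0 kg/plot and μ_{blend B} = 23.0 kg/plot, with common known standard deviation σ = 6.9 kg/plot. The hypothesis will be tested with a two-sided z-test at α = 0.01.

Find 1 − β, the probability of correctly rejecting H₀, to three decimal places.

Standardized effect: d = |μ_{blend A} − μ_{blend B}| / σ = |27.0 − 23.0| / 6.9 = 0.5797
Noncentrality parameter: δ = d·√(n/2) = 0.5797 × √(22/2) = 1.9227
Two-sided α = 0.01 → critical value z_{0.005} = 2.576.
Power = Φ(δ − 2.576) + Φ(−δ − 2.576) = Φ(-0.653) + Φ(-4.499) = 0.2568 + 0.0000 = 0.2568.

Power ≈ 0.257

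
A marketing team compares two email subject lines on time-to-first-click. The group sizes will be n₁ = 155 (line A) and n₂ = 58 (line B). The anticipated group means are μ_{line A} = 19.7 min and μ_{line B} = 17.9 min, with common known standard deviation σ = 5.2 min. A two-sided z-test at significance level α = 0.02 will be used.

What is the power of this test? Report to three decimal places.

Standardized effect: d = |μ_{line A} − μ_{line B}| / σ = |19.7 − 17.9| / 5.2 = 0.3462
Noncentrality parameter: δ = d / √(1/n₁ + 1/n₂) = 0.3462 / √(1/155 + 1/58) = 2.2488
Critical value for a two-sided test at α = 0.02: z_{α/2} = 2.326.
Power = Φ(δ − 2.326) + Φ(−δ − 2.326) = Φ(-0.078) + Φ(-4.575) = 0.4691 + 0.0000 = 0.4691.

Power ≈ 0.469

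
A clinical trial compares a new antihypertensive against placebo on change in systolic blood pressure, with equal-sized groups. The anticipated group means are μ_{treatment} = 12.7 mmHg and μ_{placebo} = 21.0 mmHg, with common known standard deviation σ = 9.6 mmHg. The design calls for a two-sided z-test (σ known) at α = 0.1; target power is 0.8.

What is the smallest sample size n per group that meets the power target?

n = 17 per group

Standardized effect: d = |μ_{treatment} − μ_{placebo}| / σ = |12.7 − 21.0| / 9.6 = 0.8646
For power 0.8 need Φ(δ − z_{0.05}) = 0.8, so δ = z_{0.05} + z_{0.20} = 1.645 + 0.842 = 2.486.
(Ignoring the negligible lower-tail rejection probability gives the usual closed-form inversion.)
δ = d·√(n/2) ⇒ n = 2(δ/d)² = 2 × (2.486 / 0.8646)² = 16.54.
Rounding up, n = 17 per group.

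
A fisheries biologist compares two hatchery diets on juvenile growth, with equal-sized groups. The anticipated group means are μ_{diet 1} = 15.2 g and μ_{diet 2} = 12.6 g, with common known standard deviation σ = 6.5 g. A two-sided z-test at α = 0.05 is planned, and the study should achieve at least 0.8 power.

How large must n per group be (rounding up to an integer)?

Standardized effect: d = |μ_{diet 1} − μ_{diet 2}| / σ = |15.2 − 12.6| / 6.5 = 0.4000
Set Φ(δ − 1.960) = 0.8; then δ − 1.960 = Φ⁻¹(0.8) = 0.842, giving δ = 2.802.
(For δ > 0 the lower-tail rejection region contributes negligibly to power, so the one-term inversion is standard.)
δ = d·√(n/2) ⇒ n = 2(δ/d)² = 2 × (2.802 / 0.4000)² = 98.11.
Rounding up, n = 99 per group.

n = 99 per group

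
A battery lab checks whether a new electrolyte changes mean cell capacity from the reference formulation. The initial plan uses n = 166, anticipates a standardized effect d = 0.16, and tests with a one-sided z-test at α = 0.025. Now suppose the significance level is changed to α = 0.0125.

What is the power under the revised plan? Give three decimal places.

Power ≈ 0.429

δ = d·√n = 0.16 × √166 = 2.0615 (unchanged). New critical value: z_{0.0125} = 2.241.
Revised power = Φ(δ − 2.241) = Φ(-0.180) = 0.4286.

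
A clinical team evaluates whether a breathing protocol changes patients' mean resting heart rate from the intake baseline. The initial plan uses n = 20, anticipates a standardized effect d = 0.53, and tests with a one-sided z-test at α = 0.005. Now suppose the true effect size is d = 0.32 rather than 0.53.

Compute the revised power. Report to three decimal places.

With d = 0.32: δ = d·√n = 0.32 × √20 = 1.4311. Critical value z_{0.005} = 2.576.
Revised power = P(Z > 2.576 − δ) = Φ(-1.145) = 0.1262.

Power ≈ 0.126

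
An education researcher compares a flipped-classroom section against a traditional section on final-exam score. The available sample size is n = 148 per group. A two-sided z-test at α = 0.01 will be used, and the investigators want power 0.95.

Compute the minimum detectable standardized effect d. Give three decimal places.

d ≈ 0.491

Need Φ(δ − 2.576) = 0.95, so δ = 2.576 + 1.645 = 4.221.
(The second rejection-region term Φ(−δ − z_{α/2}) is negligible and dropped.)
δ = d·√(n/2) ⇒ d = δ/√(n/2) = 4.221/√(148/2) = 0.4906.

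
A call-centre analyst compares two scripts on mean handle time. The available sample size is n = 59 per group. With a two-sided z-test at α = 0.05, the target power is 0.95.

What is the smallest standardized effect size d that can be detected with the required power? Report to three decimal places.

d ≈ 0.664

Required noncentrality: δ = z_{0.025} + z_{0.05} = 1.960 + 1.645 = 3.605.
(Lower-tail contribution to power is negligible for δ > 0.)
δ = d·√(n/2) ⇒ d = δ/√(n/2) = 3.605/√(59/2) = 0.6637.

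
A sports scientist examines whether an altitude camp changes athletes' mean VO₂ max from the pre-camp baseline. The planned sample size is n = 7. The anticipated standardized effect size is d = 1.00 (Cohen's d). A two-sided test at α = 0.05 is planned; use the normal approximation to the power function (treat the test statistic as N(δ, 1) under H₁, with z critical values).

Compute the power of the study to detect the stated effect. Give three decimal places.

Power ≈ 0.754

Noncentrality parameter: δ = d·√n = 1.00 × √7 = 2.6458
Two-sided α = 0.05 → critical value z_{0.025} = 1.960.
Power = Φ(δ − 1.960) + Φ(−δ − 1.960) = Φ(0.686) + Φ(-4.606) = 0.7536 + 0.0000 = 0.7536.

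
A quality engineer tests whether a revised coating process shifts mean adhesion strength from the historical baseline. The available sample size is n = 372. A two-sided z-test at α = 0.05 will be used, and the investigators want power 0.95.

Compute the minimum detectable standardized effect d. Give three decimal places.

d ≈ 0.187

Need Φ(δ − 1.960) = 0.95, so δ = 1.960 + 1.645 = 3.605.
(The second rejection-region term Φ(−δ − z_{α/2}) is negligible and dropped.)
δ = d·√n ⇒ d = δ/√n = 3.605/√372 = 0.1869.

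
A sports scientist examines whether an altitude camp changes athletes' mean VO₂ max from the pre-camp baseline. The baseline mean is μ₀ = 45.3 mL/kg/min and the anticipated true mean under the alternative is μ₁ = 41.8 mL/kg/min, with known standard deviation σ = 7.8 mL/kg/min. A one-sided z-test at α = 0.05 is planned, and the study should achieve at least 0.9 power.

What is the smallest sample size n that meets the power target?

Standardized effect: d = |μ₁ − μ₀| / σ = |41.8 − 45.3| / 7.8 = 0.4487
Set Φ(δ − 1.645) = 0.9; then δ − 1.645 = Φ⁻¹(0.9) = 1.282, giving δ = 2.926.
δ = d·√n ⇒ n = (δ/d)² = (2.926 / 0.4487)² = 42.53.
Rounding up, n = 43.

n = 43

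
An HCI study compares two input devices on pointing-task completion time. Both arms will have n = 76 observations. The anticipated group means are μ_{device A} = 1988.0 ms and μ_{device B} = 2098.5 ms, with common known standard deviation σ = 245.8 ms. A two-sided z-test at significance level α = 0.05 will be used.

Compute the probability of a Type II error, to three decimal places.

Standardized effect: d = |μ_{device A} − μ_{device B}| / σ = |1988.0 − 2098.5| / 245.8 = 0.4496
Noncentrality parameter: δ = d·√(n/2) = 0.4496 × √(76/2) = 2.7712
Two-sided α = 0.05 → critical value z_{0.025} = 1.960.
Power = Φ(δ − 1.960) + Φ(−δ − 1.960) = Φ(0.811) + Φ(-4.731) = 0.7914 + 0.0000 = 0.7914.
Type II error: β = 1 − power = 1 − 0.7914 = 0.2086.

β ≈ 0.209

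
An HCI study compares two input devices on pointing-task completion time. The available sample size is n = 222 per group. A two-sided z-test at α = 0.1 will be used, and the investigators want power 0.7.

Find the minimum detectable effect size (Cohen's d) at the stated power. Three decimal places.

Need Φ(δ − 1.645) = 0.7, so δ = 1.645 + 0.524 = 2.169.
(Lower-tail contribution to power is negligible for δ > 0.)
δ = d·√(n/2) ⇒ d = δ/√(n/2) = 2.169/√(222/2) = 0.2059.

d ≈ 0.206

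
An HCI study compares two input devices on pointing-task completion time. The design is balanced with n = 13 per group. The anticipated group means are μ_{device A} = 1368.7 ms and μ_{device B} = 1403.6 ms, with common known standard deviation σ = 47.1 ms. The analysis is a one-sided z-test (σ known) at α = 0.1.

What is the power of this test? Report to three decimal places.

Power ≈ 0.728

Standardized effect: d = |μ_{device A} − μ_{device B}| / σ = |1368.7 − 1403.6| / 47.1 = 0.7410
Noncentrality parameter: δ = d·√(n/2) = 0.7410 × √(13/2) = 1.8891
Critical value for a one-sided test at α = 0.1: z_α = 1.282.
Power = P(Z > 1.282 − δ) = Φ(0.608) = 0.7283.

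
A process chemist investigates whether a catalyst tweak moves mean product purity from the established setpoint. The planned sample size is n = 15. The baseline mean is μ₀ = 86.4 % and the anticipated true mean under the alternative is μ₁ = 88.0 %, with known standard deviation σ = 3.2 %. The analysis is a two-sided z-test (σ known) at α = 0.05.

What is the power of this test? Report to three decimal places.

Power ≈ 0.491

Standardized effect: d = |μ₁ − μ₀| / σ = |88.0 − 86.4| / 3.2 = 0.5000
Noncentrality parameter: δ = d·√n = 0.5000 × √15 = 1.9365
Critical value for a two-sided test at α = 0.05: z_{α/2} = 1.960.
Power = Φ(δ − 1.960) + Φ(−δ − 1.960) = Φ(-0.023) + Φ(-3.896) = 0.4906 + 0.0000 = 0.4907.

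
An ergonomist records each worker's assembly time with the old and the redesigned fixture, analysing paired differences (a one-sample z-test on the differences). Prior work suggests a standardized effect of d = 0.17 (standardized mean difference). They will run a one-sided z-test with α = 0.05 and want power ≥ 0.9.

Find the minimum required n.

For power 0.9 need Φ(δ − z_{0.05}) = 0.9, so δ = z_{0.05} + z_{0.10} = 1.645 + 1.282 = 2.926.
δ = d·√n ⇒ n = (δ/d)² = (2.926 / 0.17)² = 296.33.
Round up to the next whole unit.

n = 297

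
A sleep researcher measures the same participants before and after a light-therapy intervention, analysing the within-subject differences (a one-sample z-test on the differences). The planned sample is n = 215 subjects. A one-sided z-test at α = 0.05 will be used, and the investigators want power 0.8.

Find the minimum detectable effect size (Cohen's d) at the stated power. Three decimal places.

d ≈ 0.170

Required noncentrality: δ = z_{0.05} + z_{0.20} = 1.645 + 0.842 = 2.486.
δ = d·√n ⇒ d = δ/√n = 2.486/√215 = 0.1696.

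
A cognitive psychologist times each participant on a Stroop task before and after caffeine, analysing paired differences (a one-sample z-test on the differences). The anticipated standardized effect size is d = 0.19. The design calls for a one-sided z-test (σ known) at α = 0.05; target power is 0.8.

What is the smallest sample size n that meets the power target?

n = 172

For power 0.8 need Φ(δ − z_{0.05}) = 0.8, so δ = z_{0.05} + z_{0.20} = 1.645 + 0.842 = 2.486.
δ = d·√n ⇒ n = (δ/d)² = (2.486 / 0.19)² = 171.26.
Rounding up, n = 172.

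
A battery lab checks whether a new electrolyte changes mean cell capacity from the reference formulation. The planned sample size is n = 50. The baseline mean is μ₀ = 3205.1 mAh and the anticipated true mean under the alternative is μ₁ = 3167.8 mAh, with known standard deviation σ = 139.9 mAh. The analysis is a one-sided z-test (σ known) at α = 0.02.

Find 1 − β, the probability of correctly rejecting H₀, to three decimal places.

Standardized effect: d = |μ₁ − μ₀| / σ = |3167.8 − 3205.1| / 139.9 = 0.2666
Noncentrality parameter: δ = d·√n = 0.2666 × √50 = 1.8853
Critical value for a one-sided test at α = 0.02: z_α = 2.054.
Power = Φ(δ − 2.054) = Φ(-0.168) = 0.4331.

Power ≈ 0.433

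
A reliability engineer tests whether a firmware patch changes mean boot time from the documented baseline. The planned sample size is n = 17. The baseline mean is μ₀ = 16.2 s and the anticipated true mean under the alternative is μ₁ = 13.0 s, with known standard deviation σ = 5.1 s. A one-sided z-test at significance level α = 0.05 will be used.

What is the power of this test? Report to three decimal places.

Power ≈ 0.827

Standardized effect: d = |μ₁ − μ₀| / σ = |13.0 − 16.2| / 5.1 = 0.6275
Noncentrality parameter: δ = d·√n = 0.6275 × √17 = 2.5870
Critical value for a one-sided test at α = 0.05: z_α = 1.645.
Power = P(Z > 1.645 − δ) = Φ(0.942) = 0.8270.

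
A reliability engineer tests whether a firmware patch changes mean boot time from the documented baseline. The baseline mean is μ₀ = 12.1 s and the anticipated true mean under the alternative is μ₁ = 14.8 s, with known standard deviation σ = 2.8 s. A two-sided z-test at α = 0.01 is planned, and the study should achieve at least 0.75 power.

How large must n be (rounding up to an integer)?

n = 12

Standardized effect: d = |μ₁ − μ₀| / σ = |14.8 − 12.1| / 2.8 = 0.9643
Set Φ(δ − 2.576) = 0.75; then δ − 2.576 = Φ⁻¹(0.75) = 0.674, giving δ = 3.250.
(Ignoring the negligible lower-tail rejection probability gives the usual closed-form inversion.)
δ = d·√n ⇒ n = (δ/d)² = (3.250 / 0.9643)² = 11.36.
Rounding up, n = 12.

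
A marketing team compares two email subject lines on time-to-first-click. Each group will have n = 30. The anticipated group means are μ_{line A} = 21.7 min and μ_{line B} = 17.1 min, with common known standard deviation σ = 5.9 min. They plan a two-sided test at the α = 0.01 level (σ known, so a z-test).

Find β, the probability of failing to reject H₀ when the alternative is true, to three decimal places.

β ≈ 0.329

Standardized effect: d = |μ_{line A} − μ_{line B}| / σ = |21.7 − 17.1| / 5.9 = 0.7797
Noncentrality parameter: δ = d·√(n/2) = 0.7797 × √(30/2) = 3.0196
Two-sided α = 0.01 → critical value z_{0.005} = 2.576.
Power = Φ(δ − 2.576) + Φ(−δ − 2.576) = Φ(0.444) + Φ(-5.595) = 0.6714 + 0.0000 = 0.6714.
Type II error: β = 1 − power = 1 − 0.6714 = 0.3286.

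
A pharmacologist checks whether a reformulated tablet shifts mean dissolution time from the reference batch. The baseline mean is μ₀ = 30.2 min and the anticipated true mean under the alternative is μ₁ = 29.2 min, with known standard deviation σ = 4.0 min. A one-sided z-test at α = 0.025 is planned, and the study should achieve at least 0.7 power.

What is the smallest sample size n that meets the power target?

n = 99

Standardized effect: d = |μ₁ − μ₀| / σ = |29.2 − 30.2| / 4.0 = 0.2500
For power 0.7 need Φ(δ − z_{0.025}) = 0.7, so δ = z_{0.025} + z_{0.30} = 1.960 + 0.524 = 2.484.
δ = d·√n ⇒ n = (δ/d)² = (2.484 / 0.2500)² = 98.75.
Round up to the next whole unit.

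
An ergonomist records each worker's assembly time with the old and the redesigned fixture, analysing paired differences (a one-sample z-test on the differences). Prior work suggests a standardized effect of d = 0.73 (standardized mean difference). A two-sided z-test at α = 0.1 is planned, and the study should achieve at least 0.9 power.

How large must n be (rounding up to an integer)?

n = 17

Set Φ(δ − 1.645) = 0.9; then δ − 1.645 = Φ⁻¹(0.9) = 1.282, giving δ = 2.926.
(Ignoring the negligible lower-tail rejection probability gives the usual closed-form inversion.)
δ = d·√n ⇒ n = (δ/d)² = (2.926 / 0.73)² = 16.07.
Round up to the next whole unit.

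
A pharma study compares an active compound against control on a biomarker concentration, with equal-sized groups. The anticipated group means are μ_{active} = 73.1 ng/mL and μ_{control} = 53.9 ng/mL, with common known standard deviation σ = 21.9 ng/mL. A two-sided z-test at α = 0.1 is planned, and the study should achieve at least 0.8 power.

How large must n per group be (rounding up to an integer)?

n = 17 per group

Standardized effect: d = |μ_{active} − μ_{control}| / σ = |73.1 − 53.9| / 21.9 = 0.8767
For power 0.8 need Φ(δ − z_{0.05}) = 0.8, so δ = z_{0.05} + z_{0.20} = 1.645 + 0.842 = 2.486.
(Ignoring the negligible lower-tail rejection probability gives the usual closed-form inversion.)
δ = d·√(n/2) ⇒ n = 2(δ/d)² = 2 × (2.486 / 0.8767)² = 16.09.
Rounding up, n = 17 per group.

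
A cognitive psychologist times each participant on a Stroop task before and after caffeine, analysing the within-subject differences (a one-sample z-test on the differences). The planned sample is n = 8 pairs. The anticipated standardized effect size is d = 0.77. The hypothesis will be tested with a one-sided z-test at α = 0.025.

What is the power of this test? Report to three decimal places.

Power ≈ 0.586

Noncentrality parameter: δ = d·√n = 0.77 × √8 = 2.1779
One-sided α = 0.025 → critical value z_{0.025} = 1.960.
Power = P(Z > 1.960 − δ) = Φ(0.218) = 0.5863.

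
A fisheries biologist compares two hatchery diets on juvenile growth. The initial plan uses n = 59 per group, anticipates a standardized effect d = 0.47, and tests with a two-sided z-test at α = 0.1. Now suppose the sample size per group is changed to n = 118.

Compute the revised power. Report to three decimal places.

Power ≈ 0.975

With n = 118 per group: δ = d·√(n/2) = 0.47 × √(118/2) = 3.6101. Critical value z_{0.05} = 1.645.
Revised power = Φ(δ − 1.645) + Φ(−δ − 1.645) = Φ(1.965) + Φ(-5.255) = 0.9753 + 0.0000 = 0.9753.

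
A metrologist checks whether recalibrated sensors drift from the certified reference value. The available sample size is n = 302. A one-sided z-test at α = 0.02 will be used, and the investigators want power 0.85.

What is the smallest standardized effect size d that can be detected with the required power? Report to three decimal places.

d ≈ 0.178

Need Φ(δ − 2.054) = 0.85, so δ = 2.054 + 1.036 = 3.090.
δ = d·√n ⇒ d = δ/√n = 3.090/√302 = 0.1778.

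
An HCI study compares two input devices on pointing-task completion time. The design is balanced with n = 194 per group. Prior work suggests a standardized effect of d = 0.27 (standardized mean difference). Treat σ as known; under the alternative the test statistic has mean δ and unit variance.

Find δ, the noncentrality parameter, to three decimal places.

δ = d·√(n/2) = 0.27 × √(194/2) = 2.6592

δ ≈ 2.659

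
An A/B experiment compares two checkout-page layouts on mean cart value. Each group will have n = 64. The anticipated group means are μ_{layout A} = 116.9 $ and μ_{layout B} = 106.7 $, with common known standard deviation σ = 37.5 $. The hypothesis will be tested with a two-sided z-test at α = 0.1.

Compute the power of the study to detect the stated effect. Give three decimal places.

Power ≈ 0.458

Standardized effect: d = |μ_{layout A} − μ_{layout B}| / σ = |116.9 − 106.7| / 37.5 = 0.2720
Noncentrality parameter: δ = d·√(n/2) = 0.2720 × √(64/2) = 1.5387
Two-sided α = 0.1 → critical value z_{0.05} = 1.645.
Power = Φ(δ − 1.645) + Φ(−δ − 1.645) = Φ(-0.106) + Φ(-3.184) = 0.4577 + 0.0007 = 0.4584.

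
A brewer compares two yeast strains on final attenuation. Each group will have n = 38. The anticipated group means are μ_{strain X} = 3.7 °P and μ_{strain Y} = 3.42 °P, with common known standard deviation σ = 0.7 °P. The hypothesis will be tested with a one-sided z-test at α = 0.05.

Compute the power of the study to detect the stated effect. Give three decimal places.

Standardized effect: d = |μ_{strain X} − μ_{strain Y}| / σ = |3.7 − 3.42| / 0.7 = 0.4000
Noncentrality parameter: δ = d·√(n/2) = 0.4000 × √(38/2) = 1.7436
Critical value for a one-sided test at α = 0.05: z_α = 1.645.
Power = P(Z > 1.645 − δ) = Φ(0.099) = 0.5393.

Power ≈ 0.539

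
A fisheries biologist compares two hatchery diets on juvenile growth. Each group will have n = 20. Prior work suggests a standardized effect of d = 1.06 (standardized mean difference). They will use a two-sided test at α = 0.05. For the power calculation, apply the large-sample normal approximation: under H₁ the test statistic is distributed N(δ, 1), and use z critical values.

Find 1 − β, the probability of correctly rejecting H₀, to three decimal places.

Power ≈ 0.918

Noncentrality parameter: δ = d·√(n/2) = 1.06 × √(20/2) = 3.3520
Two-sided α = 0.05 → critical value z_{0.025} = 1.960.
Power = Φ(δ − 1.960) + Φ(−δ − 1.960) = Φ(1.392) + Φ(-5.312) = 0.9180 + 0.0000 = 0.9180.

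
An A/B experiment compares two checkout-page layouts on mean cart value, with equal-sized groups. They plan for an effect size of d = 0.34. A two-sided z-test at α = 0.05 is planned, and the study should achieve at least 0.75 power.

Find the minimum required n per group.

For power 0.75 need Φ(δ − z_{0.025}) = 0.75, so δ = z_{0.025} + z_{0.25} = 1.960 + 0.674 = 2.634.
(The Φ(−δ − z_{α/2}) term is vanishingly small for δ > 0 and is dropped in the standard sample-size formula.)
δ = d·√(n/2) ⇒ n = 2(δ/d)² = 2 × (2.634 / 0.34)² = 120.08.
Round up to the next whole unit.

n = 121 per group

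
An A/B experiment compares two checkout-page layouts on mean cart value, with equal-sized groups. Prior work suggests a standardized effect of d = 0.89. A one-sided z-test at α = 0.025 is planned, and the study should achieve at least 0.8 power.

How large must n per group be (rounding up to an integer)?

For power 0.8 need Φ(δ − z_{0.025}) = 0.8, so δ = z_{0.025} + z_{0.20} = 1.960 + 0.842 = 2.802.
δ = d·√(n/2) ⇒ n = 2(δ/d)² = 2 × (2.802 / 0.89)² = 19.82.
Round up to the next whole unit.

n = 20 per group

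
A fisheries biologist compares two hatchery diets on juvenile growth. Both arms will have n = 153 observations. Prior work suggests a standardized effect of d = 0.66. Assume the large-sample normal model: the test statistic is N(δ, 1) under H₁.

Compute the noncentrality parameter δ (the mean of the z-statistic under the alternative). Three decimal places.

δ = d·√(n/2) = 0.66 × √(153/2) = 5.7726

δ ≈ 5.773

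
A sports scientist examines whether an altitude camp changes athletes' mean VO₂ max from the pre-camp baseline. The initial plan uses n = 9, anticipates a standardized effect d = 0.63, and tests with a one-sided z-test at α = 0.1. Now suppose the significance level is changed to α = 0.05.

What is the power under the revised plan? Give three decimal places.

δ = d·√n = 0.63 × √9 = 1.8900 (unchanged). New critical value: z_{0.05} = 1.645.
Revised power = Φ(δ − 1.645) = Φ(0.245) = 0.5968.

Power ≈ 0.597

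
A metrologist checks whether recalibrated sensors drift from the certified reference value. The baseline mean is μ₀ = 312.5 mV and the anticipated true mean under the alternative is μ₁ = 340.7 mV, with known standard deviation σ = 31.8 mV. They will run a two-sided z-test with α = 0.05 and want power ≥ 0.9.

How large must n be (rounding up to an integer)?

Standardized effect: d = |μ₁ − μ₀| / σ = |340.7 − 312.5| / 31.8 = 0.8868
Set Φ(δ − 1.960) = 0.9; then δ − 1.960 = Φ⁻¹(0.9) = 1.282, giving δ = 3.242.
(Ignoring the negligible lower-tail rejection probability gives the usual closed-form inversion.)
δ = d·√n ⇒ n = (δ/d)² = (3.242 / 0.8868)² = 13.36.
Rounding up, n = 14.

n = 14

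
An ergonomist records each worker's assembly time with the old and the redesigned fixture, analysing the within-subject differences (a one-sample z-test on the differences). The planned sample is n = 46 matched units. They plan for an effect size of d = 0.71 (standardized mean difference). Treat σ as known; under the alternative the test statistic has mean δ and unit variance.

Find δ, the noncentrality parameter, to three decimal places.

δ ≈ 4.815

The noncentrality parameter scales effect size by the design's sample-size factor: δ = d·√n = 0.71 × √46 = 4.8155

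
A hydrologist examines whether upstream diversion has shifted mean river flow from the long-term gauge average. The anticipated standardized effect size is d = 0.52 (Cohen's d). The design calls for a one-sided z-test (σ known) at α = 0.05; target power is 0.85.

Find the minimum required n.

n = 27

For power 0.85 need Φ(δ − z_{0.05}) = 0.85, so δ = z_{0.05} + z_{0.15} = 1.645 + 1.036 = 2.681.
δ = d·√n ⇒ n = (δ/d)² = (2.681 / 0.52)² = 26.59.
Rounding up, n = 27.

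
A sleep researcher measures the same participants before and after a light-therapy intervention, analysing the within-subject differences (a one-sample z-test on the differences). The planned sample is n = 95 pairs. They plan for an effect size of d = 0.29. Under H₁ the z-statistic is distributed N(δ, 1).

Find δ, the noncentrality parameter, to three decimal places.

δ ≈ 2.827

The noncentrality parameter scales effect size by the design's sample-size factor: δ = d·√n = 0.29 × √95 = 2.8266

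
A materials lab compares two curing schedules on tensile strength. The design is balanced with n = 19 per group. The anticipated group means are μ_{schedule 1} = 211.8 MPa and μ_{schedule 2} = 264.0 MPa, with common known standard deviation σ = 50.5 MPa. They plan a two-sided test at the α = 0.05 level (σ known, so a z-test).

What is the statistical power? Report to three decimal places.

Power ≈ 0.890

Standardized effect: d = |μ_{schedule 1} − μ_{schedule 2}| / σ = |211.8 − 264.0| / 50.5 = 1.0337
Noncentrality parameter: δ = d·√(n/2) = 1.0337 × √(19/2) = 3.1860
Two-sided α = 0.05 → critical value z_{0.025} = 1.960.
Power = Φ(δ − 1.960) + Φ(−δ − 1.960) = Φ(1.226) + Φ(-5.146) = 0.8899 + 0.0000 = 0.8899.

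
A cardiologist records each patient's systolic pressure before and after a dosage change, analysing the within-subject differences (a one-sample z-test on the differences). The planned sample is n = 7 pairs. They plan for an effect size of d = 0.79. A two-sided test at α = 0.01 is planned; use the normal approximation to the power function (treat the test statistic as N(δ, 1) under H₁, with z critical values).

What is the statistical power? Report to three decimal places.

Power ≈ 0.314

Noncentrality parameter: δ = d·√n = 0.79 × √7 = 2.0901
Critical value for a two-sided test at α = 0.01: z_{α/2} = 2.576.
Power = Φ(δ − 2.576) + Φ(−δ − 2.576) = Φ(-0.486) + Φ(-4.666) = 0.3136 + 0.0000 = 0.3136.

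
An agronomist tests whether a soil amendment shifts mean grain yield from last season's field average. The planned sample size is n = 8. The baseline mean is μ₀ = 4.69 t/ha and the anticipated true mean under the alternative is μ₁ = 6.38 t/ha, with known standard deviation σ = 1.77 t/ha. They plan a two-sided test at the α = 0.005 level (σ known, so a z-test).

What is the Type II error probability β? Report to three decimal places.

Standardized effect: d = |μ₁ − μ₀| / σ = |6.38 − 4.69| / 1.77 = 0.9548
Noncentrality parameter: δ = d·√n = 0.9548 × √8 = 2.7006
Two-sided α = 0.005 → critical value z_{0.0025} = 2.807.
Power = Φ(δ − 2.807) + Φ(−δ − 2.807) = Φ(-0.106) + Φ(-5.508) = 0.4576 + 0.0000 = 0.4576.
Type II error: β = 1 − power = 1 − 0.4576 = 0.5424.

β ≈ 0.542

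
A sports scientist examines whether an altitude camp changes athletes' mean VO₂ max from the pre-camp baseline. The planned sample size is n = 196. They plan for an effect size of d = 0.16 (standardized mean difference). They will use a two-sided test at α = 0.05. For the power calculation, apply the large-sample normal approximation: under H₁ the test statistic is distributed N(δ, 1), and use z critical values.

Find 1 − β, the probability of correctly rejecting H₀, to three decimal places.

Noncentrality parameter: λ = d·√n = 0.16 × √196 = 2.2400
Critical value for a two-sided test at α = 0.05: z_{α/2} = 1.960.
Power = Φ(λ − 1.960) + Φ(−λ − 1.960) = Φ(0.280) + Φ(-4.200) = 0.6103 + 0.0000 = 0.6103.

Power ≈ 0.610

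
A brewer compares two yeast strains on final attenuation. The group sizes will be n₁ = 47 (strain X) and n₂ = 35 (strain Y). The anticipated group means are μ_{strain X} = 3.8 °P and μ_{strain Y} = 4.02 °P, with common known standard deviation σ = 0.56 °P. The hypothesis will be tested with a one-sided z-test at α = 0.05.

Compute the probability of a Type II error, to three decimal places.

Standardized effect: d = |μ_{strain X} − μ_{strain Y}| / σ = |3.8 − 4.02| / 0.56 = 0.3929
Noncentrality parameter: δ = d / √(1/n₁ + 1/n₂) = 0.3929 / √(1/47 + 1/35) = 1.7596
One-sided α = 0.05 → critical value z_{0.05} = 1.645.
Power = P(Z > 1.645 − δ) = Φ(0.115) = 0.5457.
Type II error: β = 1 − power = 1 − 0.5457 = 0.4543.

β ≈ 0.454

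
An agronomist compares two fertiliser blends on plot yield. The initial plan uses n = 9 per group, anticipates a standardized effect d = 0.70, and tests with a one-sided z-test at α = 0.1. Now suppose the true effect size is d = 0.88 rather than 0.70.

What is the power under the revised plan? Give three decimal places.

Power ≈ 0.721

With d = 0.88: δ = d·√(n/2) = 0.88 × √(9/2) = 1.8668. Critical value z_{0.1} = 1.282.
Revised power = Φ(δ − 1.282) = Φ(0.585) = 0.7208.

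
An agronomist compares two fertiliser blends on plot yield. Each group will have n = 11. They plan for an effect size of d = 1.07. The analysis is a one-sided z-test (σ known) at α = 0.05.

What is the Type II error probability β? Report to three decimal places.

Noncentrality parameter: δ = d·√(n/2) = 1.07 × √(11/2) = 2.5094
Critical value for a one-sided test at α = 0.05: z_α = 1.645.
Power = P(Z > 1.645 − δ) = Φ(0.865) = 0.8063.
Type II error: β = 1 − power = 1 − 0.8063 = 0.1937.

β ≈ 0.194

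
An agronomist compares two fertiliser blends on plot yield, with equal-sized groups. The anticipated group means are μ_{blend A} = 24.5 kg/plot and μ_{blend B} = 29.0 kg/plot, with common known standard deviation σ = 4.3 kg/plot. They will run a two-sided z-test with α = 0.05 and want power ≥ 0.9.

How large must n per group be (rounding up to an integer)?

Standardized effect: d = |μ_{blend A} − μ_{blend B}| / σ = |24.5 − 29.0| / 4.3 = 1.0465
Set Φ(δ − 1.960) = 0.9; then δ − 1.960 = Φ⁻¹(0.9) = 1.282, giving δ = 3.242.
(For δ > 0 the lower-tail rejection region contributes negligibly to power, so the one-term inversion is standard.)
δ = d·√(n/2) ⇒ n = 2(δ/d)² = 2 × (3.242 / 1.0465)² = 19.19.
Rounding up, n = 20 per group.

n = 20 per group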